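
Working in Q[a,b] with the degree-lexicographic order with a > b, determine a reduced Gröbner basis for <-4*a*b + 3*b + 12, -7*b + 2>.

The reduced Gröbner basis is the canonical form of the ideal for this ordering.

f_1 = -4*a*b + 3*b + 12, LT = a*b.
f_2 = -7*b + 2, LT = b.

S(f_1,f_2): lcm = a*b. S = 2/7*a - 3/4*b - 3.
  leading term a: no divisor's leading term divides it; move 2/7*a to the remainder.
  leading term b: subtract (3/28)·f_2 from -3/4*b - 3 → -45/14
  leading term 1: no divisor's leading term divides it; move -45/14 to the remainder.
  remainder 2/7*a - 45/14 ≠ 0; add g_3 = 2/7*a - 45/14 to the basis.

The other S-polynomials (S(f_1,g_3), S(f_2,g_3)) all reduce to 0 modulo the current basis, so we have a Gröbner basis.
Inter-reduce: drop elements whose leading term is divisible by another's, tail-reduce, and make monic.

G = {a - 45/4, b - 2/7}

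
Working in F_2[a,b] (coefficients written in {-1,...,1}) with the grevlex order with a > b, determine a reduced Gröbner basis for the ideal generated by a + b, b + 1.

G = {a + 1, b + 1}

f_1 = a + b, LT = a.
f_2 = b + 1, LT = b.

The S-polynomials (S(f_1,f_2)) all reduce to 0 modulo the current basis, so we have a Gröbner basis.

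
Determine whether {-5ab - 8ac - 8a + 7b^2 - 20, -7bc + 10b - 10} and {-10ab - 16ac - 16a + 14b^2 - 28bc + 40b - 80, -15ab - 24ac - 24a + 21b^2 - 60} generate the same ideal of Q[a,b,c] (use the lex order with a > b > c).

Yes, the ideals are equal.

For a fixed monomial order, each ideal has a unique reduced Gröbner basis; comparing bases decides equality.
Buchberger on the first generating set:
f_1 = -5ab - 8ac - 8a + 7b^2 - 20, LT = ab.
f_2 = -7bc + 10b - 10, LT = bc.

S(f_1,f_2): lcm = abc. S = 10/7ab + 8/5ac^2 + 8/5ac - 10/7a - 7/5b^2c + 4c.
  leading term ab: subtract (-2/7)·f_1 from 10/7ab + 8/5ac^2 + 8/5ac - 10/7a - 7/5b^2c + 4c → 8/5ac^2 - 24/35ac - 26/7a - 7/5b^2c + 2b^2 + 4c - 40/7
  leading term ac^2: no divisor's leading term divides it; move 8/5ac^2 to the remainder.
  leading term ac: no divisor's leading term divides it; move -24/35ac to the remainder.
  leading term a: no divisor's leading term divides it; move -26/7a to the remainder.
  leading term b^2c: subtract (1/5b)·f_2 from -7/5b^2c + 2b^2 + 4c - 40/7 → 2b + 4c - 40/7
  leading term b: no divisor's leading term divides it; move 2b to the remainder.
  leading term c: no divisor's leading term divides it; move 4c to the remainder.
  leading term 1: no divisor's leading term divides it; move -40/7 to the remainder.
  remainder 8/5ac^2 - 24/35ac - 26/7a + 2b + 4c - 40/7 ≠ 0; add g_3 = 8/5ac^2 - 24/35ac - 26/7a + 2b + 4c - 40/7 to the basis.

The other S-polynomials (S(f_1,g_3), S(f_2,g_3)) all reduce to 0 modulo the current basis, so we have a Gröbner basis.
Inter-reduce: drop elements whose leading term is divisible by another's, tail-reduce, and make monic.
Reduced Gröbner basis: {ab + 8/5ac + 8/5a - 7/5b^2 + 4, ac^2 - 3/7ac - 65/28a + 5/4b + 5/2c - 25/7, bc - 10/7b + 10/7}.

Buchberger on the second generating set:
h_1 = -10ab - 16ac - 16a + 14b^2 - 28bc + 40b - 80, LT = ab.
h_2 = -15ab - 24ac - 24a + 21b^2 - 60, LT = ab.

S(h_1,h_2): lcm = ab. S = 14/5bc - 4b + 4.
  leading term bc: no divisor's leading term divides it; move 14/5bc to the remainder.
  leading term b: no divisor's leading term divides it; move -4b to the remainder.
  leading term 1: no divisor's leading term divides it; move 4 to the remainder.
  remainder 14/5bc - 4b + 4 ≠ 0; add k_3 = 14/5bc - 4b + 4 to the basis.

S(h_1,k_3): lcm = abc. S = 10/7ab + 8/5ac^2 + 8/5ac - 10/7a - 7/5b^2c + 14/5bc^2 - 4bc + 8c.
  leading term ab: subtract (-1/7)·h_1 from 10/7ab + 8/5ac^2 + 8/5ac - 10/7a - 7/5b^2c + 14/5bc^2 - 4bc + 8c → 8/5ac^2 - 24/35ac - 26/7a - 7/5b^2c + 2b^2 + 14/5bc^2 - 8bc + 40/7b + 8c - 80/7
  leading term ac^2: no divisor's leading term divides it; move 8/5ac^2 to the remainder.
  leading term ac: no divisor's leading term divides it; move -24/35ac to the remainder.
  leading term a: no divisor's leading term divides it; move -26/7a to the remainder.
  leading term b^2c: subtract (-1/2b)·k_3 from -7/5b^2c + 2b^2 + 14/5bc^2 - 8bc + 40/7b + 8c - 80/7 → 14/5bc^2 - 8bc + 54/7b + 8c - 80/7
  leading term bc^2: subtract (c)·k_3 from 14/5bc^2 - 8bc + 54/7b + 8c - 80/7 → -4bc + 54/7b + 4c - 80/7
  leading term bc: subtract (-10/7)·k_3 from -4bc + 54/7b + 4c - 80/7 → 2b + 4c - 40/7
  leading term b: no divisor's leading term divides it; move 2b to the remainder.
  leading term c: no divisor's leading term divides it; move 4c to the remainder.
  leading term 1: no divisor's leading term divides it; move -40/7 to the remainder.
  remainder 8/5ac^2 - 24/35ac - 26/7a + 2b + 4c - 40/7 ≠ 0; add k_4 = 8/5ac^2 - 24/35ac - 26/7a + 2b + 4c - 40/7 to the basis.

The other S-polynomials (S(h_2,k_3), S(h_1,k_4), S(h_2,k_4), S(k_3,k_4)) all reduce to 0 modulo the current basis, so we have a Gröbner basis.
Inter-reduce: drop elements whose leading term is divisible by another's, tail-reduce, and make monic.
Reduced Gröbner basis: {ab + 8/5ac + 8/5a - 7/5b^2 + 4, ac^2 - 3/7ac - 65/28a + 5/4b + 5/2c - 25/7, bc - 10/7b + 10/7}.

Same reduced basis, so the two generating sets span the same ideal.
The same test decides containment: I ⊆ J iff every generator of I reduces to 0 modulo a Gröbner basis of J.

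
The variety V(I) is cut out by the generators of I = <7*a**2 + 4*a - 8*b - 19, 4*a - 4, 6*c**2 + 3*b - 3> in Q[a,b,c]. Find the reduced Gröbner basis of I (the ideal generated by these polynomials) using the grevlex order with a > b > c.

G = {c**2 - 1, a - 1, b + 1}

Buchberger's algorithm terminates because the ascending chain of leading-term ideals stabilizes.

f_1 = 7*a**2 + 4*a - 8*b - 19, LT = a**2.
f_2 = 4*a - 4, LT = a.
f_3 = 6*c**2 + 3*b - 3, LT = c**2.

S(f_1,f_2): lcm = a**2. S = 11/7*a - 8/7*b - 19/7.
  leading term a: subtract (11/28)·f_2 from 11/7*a - 8/7*b - 19/7 → -8/7*b - 8/7
  leading term b: no divisor's leading term divides it; move -8/7*b to the remainder.
  leading term 1: no divisor's leading term divides it; move -8/7 to the remainder.
  remainder -8/7*b - 8/7 ≠ 0; add g_4 = -8/7*b - 8/7 to the basis.

The other S-polynomials (S(f_1,f_3), S(f_2,f_3), S(f_1,g_4), S(f_2,g_4), S(f_3,g_4)) all reduce to 0 modulo the current basis, so we have a Gröbner basis.
Inter-reduce: drop elements whose leading term is divisible by another's, tail-reduce, and make monic.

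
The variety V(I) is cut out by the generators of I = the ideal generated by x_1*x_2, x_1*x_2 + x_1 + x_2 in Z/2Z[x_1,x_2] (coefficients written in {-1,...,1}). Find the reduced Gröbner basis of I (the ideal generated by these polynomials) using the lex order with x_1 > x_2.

Buchberger's algorithm terminates because the ascending chain of leading-term ideals stabilizes.

f_1 = x_1*x_2, LT = x_1*x_2.
f_2 = x_1*x_2 + x_1 + x_2, LT = x_1*x_2.

S(f_1,f_2): lcm = x_1*x_2. S = x_1 + x_2.
  reduce S modulo (f_1, f_2):
  remainder x_1 + x_2 ≠ 0; add g_3 = x_1 + x_2 to the basis.

S(f_1,g_3): lcm = x_1*x_2. S = x_2**2.
  reduce S modulo (f_1, f_2, g_3):
  remainder x_2**2 ≠ 0; add g_4 = x_2**2 to the basis.

The other S-polynomials (S(f_2,g_3), S(f_1,g_4), S(f_2,g_4), S(g_3,g_4)) all reduce to 0 modulo the current basis, so we have a Gröbner basis.
Inter-reduce: drop elements whose leading term is divisible by another's, tail-reduce, and make monic.

G = {x_1 + x_2, x_2**2}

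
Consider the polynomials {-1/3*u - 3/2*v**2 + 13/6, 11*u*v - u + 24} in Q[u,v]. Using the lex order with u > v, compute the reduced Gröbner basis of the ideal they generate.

f_1 = -1/3*u - 3/2*v**2 + 13/6, LT = u.
f_2 = 11*u*v - u + 24, LT = u*v.

S(f_1,f_2): lcm = u*v. S = 1/11*u + 9/2*v**3 - 13/2*v - 24/11.
  reduce S modulo (f_1, f_2):
  remainder 9/2*v**3 - 9/22*v**2 - 13/2*v - 35/22 ≠ 0; add g_3 = 9/2*v**3 - 9/22*v**2 - 13/2*v - 35/22 to the basis.

The other S-polynomials (S(f_1,g_3), S(f_2,g_3)) all reduce to 0 modulo the current basis, so we have a Gröbner basis.
Inter-reduce: drop elements whose leading term is divisible by another's, tail-reduce, and make monic.

G = {u + 9/2*v**2 - 13/2, v**3 - 1/11*v**2 - 13/9*v - 35/99}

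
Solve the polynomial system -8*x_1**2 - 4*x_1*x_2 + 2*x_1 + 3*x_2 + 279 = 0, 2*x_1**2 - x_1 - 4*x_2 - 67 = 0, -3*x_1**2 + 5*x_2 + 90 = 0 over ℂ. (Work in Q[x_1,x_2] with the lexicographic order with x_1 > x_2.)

Compute a lex Gröbner basis by Buchberger's algorithm.
f_1 = -8*x_1**2 - 4*x_1*x_2 + 2*x_1 + 3*x_2 + 279, LT = x_1**2.
f_2 = 2*x_1**2 - x_1 - 4*x_2 - 67, LT = x_1**2.
f_3 = -3*x_1**2 + 5*x_2 + 90, LT = x_1**2.

S(f_1,f_2): lcm = x_1**2. S = 1/2*x_1*x_2 + 1/4*x_1 + 13/8*x_2 - 11/8.
  reduce S modulo (f_1, f_2, f_3):
  remainder 1/2*x_1*x_2 + 1/4*x_1 + 13/8*x_2 - 11/8 ≠ 0; add h_4 = 1/2*x_1*x_2 + 1/4*x_1 + 13/8*x_2 - 11/8 to the basis.

S(f_1,f_3): lcm = x_1**2. S = 1/2*x_1*x_2 - 1/4*x_1 + 31/24*x_2 - 39/8.
  reduce S modulo (f_1, f_2, f_3, h_4):
  remainder -1/2*x_1 - 1/3*x_2 - 7/2 ≠ 0; add h_5 = -1/2*x_1 - 1/3*x_2 - 7/2 to the basis.

S(f_1,h_4): lcm = x_1**2*x_2. S = -1/2*x_1**2 + 1/2*x_1*x_2**2 - 7/2*x_1*x_2 + 11/4*x_1 - 3/8*x_2**2 - 279/8*x_2.
  reduce S modulo (f_1, f_2, f_3, h_4, h_5):
  remainder -2*x_2**2 - 1211/48*x_2 - 923/16 ≠ 0; add h_6 = -2*x_2**2 - 1211/48*x_2 - 923/16 to the basis.

S(f_3,h_4): lcm = x_1**2*x_2. S = -1/2*x_1**2 - 13/4*x_1*x_2 + 11/4*x_1 - 5/3*x_2**2 - 30*x_2.
  reduce S modulo (f_1, f_2, f_3, h_4, h_5, h_6):
  remainder -623/288*x_2 - 623/96 ≠ 0; add h_7 = -623/288*x_2 - 623/96 to the basis.

The other S-polynomials (S(f_2,f_3), S(f_2,h_4), S(f_1,h_5), S(f_2,h_5), S(f_3,h_5), S(h_4,h_5), S(f_1,h_6), S(f_2,h_6), S(f_3,h_6), S(h_4,h_6), S(h_5,h_6), S(f_1,h_7), S(f_2,h_7), S(f_3,h_7), S(h_4,h_7), S(h_5,h_7), S(h_6,h_7)) all reduce to 0 modulo the current basis, so we have a Gröbner basis.
Inter-reduce: drop elements whose leading term is divisible by another's, tail-reduce, and make monic.
Reduced Gröbner basis: {x_1 + 5, x_2 + 3}.

From the last basis element, x_2 + 3 = 0, so x_2 takes values in {-3}. Each choice, substituted upward through the basis, yields the corresponding point(s) of the solution set.
  x_2 = -3: the earlier basis element becomes x_1 + 5 = 0, giving x_1 = -5 — point (-5, -3).

{(-5, -3)}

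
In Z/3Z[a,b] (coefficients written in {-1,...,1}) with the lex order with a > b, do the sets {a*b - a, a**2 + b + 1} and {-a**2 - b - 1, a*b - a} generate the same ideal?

Since reduced Gröbner bases are canonical representatives of ideals under a given ordering, it suffices to compute and compare them.
Buchberger on the first generating set:
f_1 = a*b - a, LT = a*b.
f_2 = a**2 + b + 1, LT = a**2.

S(f_1,f_2): lcm = a**2*b. S = -a**2 - b**2 - b.
  leading term a**2: subtract (-1)·f_2 from -a**2 - b**2 - b → -b**2 + 1
  leading term b**2: no divisor's leading term divides it; move -b**2 to the remainder.
  leading term 1: no divisor's leading term divides it; move 1 to the remainder.
  remainder -b**2 + 1 ≠ 0; add g_3 = -b**2 + 1 to the basis.

The other S-polynomials (S(f_1,g_3), S(f_2,g_3)) all reduce to 0 modulo the current basis, so we have a Gröbner basis.
Inter-reduce: drop elements whose leading term is divisible by another's, tail-reduce, and make monic.
Reduced Gröbner basis: {a**2 + b + 1, a*b - a, b**2 - 1}.

Buchberger on the second generating set:
h_1 = -a**2 - b - 1, LT = a**2.
h_2 = a*b - a, LT = a*b.

S(h_1,h_2): lcm = a**2*b. S = a**2 + b**2 + b.
  leading term a**2: subtract (-1)·h_1 from a**2 + b**2 + b → b**2 - 1
  leading term b**2: no divisor's leading term divides it; move b**2 to the remainder.
  leading term 1: no divisor's leading term divides it; move -1 to the remainder.
  remainder b**2 - 1 ≠ 0; add k_3 = b**2 - 1 to the basis.

The other S-polynomials (S(h_1,k_3), S(h_2,k_3)) all reduce to 0 modulo the current basis, so we have a Gröbner basis.
Inter-reduce: drop elements whose leading term is divisible by another's, tail-reduce, and make monic.
Reduced Gröbner basis: {a**2 + b + 1, a*b - a, b**2 - 1}.

These coincide, so the ideals are equal.

Yes, the ideals are equal.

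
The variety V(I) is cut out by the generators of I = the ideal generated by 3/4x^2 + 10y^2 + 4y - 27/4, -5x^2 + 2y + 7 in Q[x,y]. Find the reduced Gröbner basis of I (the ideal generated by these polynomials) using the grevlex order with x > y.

The reduced Gröbner basis is the canonical form of the ideal for this ordering.

f_1 = 3/4x^2 + 10y^2 + 4y - 27/4, LT = x^2.
f_2 = -5x^2 + 2y + 7, LT = x^2.

S(f_1,f_2): lcm = x^2. S = 40/3y^2 + 86/15y - 38/5.
  reduce S modulo (f_1, f_2):
  remainder 40/3y^2 + 86/15y - 38/5 ≠ 0; add g_3 = 40/3y^2 + 86/15y - 38/5 to the basis.

The other S-polynomials (S(f_1,g_3), S(f_2,g_3)) all reduce to 0 modulo the current basis, so we have a Gröbner basis.
Inter-reduce: drop elements whose leading term is divisible by another's, tail-reduce, and make monic.

G = {x^2 - 2/5y - 7/5, y^2 + 43/100y - 57/100}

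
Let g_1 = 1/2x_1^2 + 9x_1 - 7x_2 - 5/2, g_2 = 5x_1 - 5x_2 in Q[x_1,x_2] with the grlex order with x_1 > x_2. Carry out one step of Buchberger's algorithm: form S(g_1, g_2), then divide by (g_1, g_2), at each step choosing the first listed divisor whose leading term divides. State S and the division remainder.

lcm(LM(g_1), LM(g_2)) = x_1^2.
S = (lcm/LT(g_1))·g_1 − (lcm/LT(g_2))·g_2 = x_1x_2 + 18x_1 - 14x_2 - 5.
Reduce S modulo (g_1, g_2) in that order:
  leading term x_1x_2: subtract (1/5x_2)·g_2 from x_1x_2 + 18x_1 - 14x_2 - 5 → x_2^2 + 18x_1 - 14x_2 - 5
  leading term x_2^2: no divisor's leading term divides it; move x_2^2 to the remainder.
  leading term x_1: subtract (18/5)·g_2 from 18x_1 - 14x_2 - 5 → 4x_2 - 5
  leading term x_2: no divisor's leading term divides it; move 4x_2 to the remainder.
  leading term 1: no divisor's leading term divides it; move -5 to the remainder.
The remainder x_2^2 + 4x_2 - 5 is nonzero, so it would be added as the next basis element.

S(g_1, g_2) = x_1x_2 + 18x_1 - 14x_2 - 5; remainder on division = x_2^2 + 4x_2 - 5.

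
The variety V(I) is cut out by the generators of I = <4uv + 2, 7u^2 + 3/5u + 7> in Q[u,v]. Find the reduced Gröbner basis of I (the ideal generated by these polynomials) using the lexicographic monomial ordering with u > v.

f_1 = 4uv + 2, LT = uv.
f_2 = 7u^2 + 3/5u + 7, LT = u^2.

S(f_1,f_2): lcm = u^2v. S = -3/35uv + 1/2u - v.
  leading term uv: subtract (-3/140)·f_1 from -3/35uv + 1/2u - v → 1/2u - v + 3/70
  leading term u: no divisor's leading term divides it; move 1/2u to the remainder.
  leading term v: no divisor's leading term divides it; move -v to the remainder.
  leading term 1: no divisor's leading term divides it; move 3/70 to the remainder.
  remainder 1/2u - v + 3/70 ≠ 0; add g_3 = 1/2u - v + 3/70 to the basis.

S(f_1,g_3): lcm = uv. S = 2v^2 - 3/35v + 1/2.
  leading term v^2: no divisor's leading term divides it; move 2v^2 to the remainder.
  leading term v: no divisor's leading term divides it; move -3/35v to the remainder.
  leading term 1: no divisor's leading term divides it; move 1/2 to the remainder.
  remainder 2v^2 - 3/35v + 1/2 ≠ 0; add g_4 = 2v^2 - 3/35v + 1/2 to the basis.

The other S-polynomials (S(f_2,g_3), S(f_1,g_4), S(f_2,g_4), S(g_3,g_4)) all reduce to 0 modulo the current basis, so we have a Gröbner basis.
Inter-reduce: drop elements whose leading term is divisible by another's, tail-reduce, and make monic.

G = {u - 2v + 3/35, v^2 - 3/70v + 1/4}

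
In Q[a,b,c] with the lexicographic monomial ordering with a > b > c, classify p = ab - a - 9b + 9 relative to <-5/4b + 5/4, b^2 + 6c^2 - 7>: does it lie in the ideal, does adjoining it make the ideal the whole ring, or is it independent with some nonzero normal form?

ab - a - 9b + 9 lies in I (it reduces to 0).

First compute the reduced Gröbner basis of I by Buchberger's algorithm.
f_1 = -5/4b + 5/4, LT = b.
f_2 = b^2 + 6c^2 - 7, LT = b^2.

S(f_1,f_2): lcm = b^2. S = -b - 6c^2 + 7.
  reduce S modulo (f_1, f_2):
  remainder -6c^2 + 6 ≠ 0; add h_3 = -6c^2 + 6 to the basis.

The other S-polynomials (S(f_1,h_3), S(f_2,h_3)) all reduce to 0 modulo the current basis, so we have a Gröbner basis.
Inter-reduce: drop elements whose leading term is divisible by another's, tail-reduce, and make monic.
Reduced Gröbner basis: {b - 1, c^2 - 1}.
Label its elements g_1 = b - 1, g_2 = c^2 - 1.

Reduce p = ab - a - 9b + 9 modulo G:
  leading term ab: subtract (a)·g_1 from ab - a - 9b + 9 → -9b + 9
  leading term b: subtract (-9)·g_1 from -9b + 9 → 0
  normal form = 0.
Since the normal form is 0, p ∈ I.

The remainder on division by a Gröbner basis is unique — it is the normal form.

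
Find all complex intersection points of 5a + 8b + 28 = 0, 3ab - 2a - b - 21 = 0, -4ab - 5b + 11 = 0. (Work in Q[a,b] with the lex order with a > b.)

Compute a lex Gröbner basis by Buchberger's algorithm.
f_1 = 5a + 8b + 28, LT = a.
f_2 = 3ab - 2a - b - 21, LT = ab.
f_3 = -4ab - 5b + 11, LT = ab.

S(f_1,f_2): lcm = ab. S = \tfrac{2}{3}a + \tfrac{8}{5}b^{2} + \tfrac{89}{15}b + 7.
  reduce S modulo (f_1, f_2, f_3):
  remainder \tfrac{8}{5}b^{2} + \tfrac{73}{15}b + \tfrac{49}{15} ≠ 0; add h_4 = \tfrac{8}{5}b^{2} + \tfrac{73}{15}b + \tfrac{49}{15} to the basis.

S(f_1,f_3): lcm = ab. S = \tfrac{8}{5}b^{2} + \tfrac{87}{20}b + \tfrac{11}{4}.
  reduce S modulo (f_1, f_2, f_3, h_4):
  remainder -\tfrac{31}{60}b - \tfrac{31}{60} ≠ 0; add h_5 = -\tfrac{31}{60}b - \tfrac{31}{60} to the basis.

The other S-polynomials (S(f_2,f_3), S(f_1,h_4), S(f_2,h_4), S(f_3,h_4), S(f_1,h_5), S(f_2,h_5), S(f_3,h_5), S(h_4,h_5)) all reduce to 0 modulo the current basis, so we have a Gröbner basis.
Inter-reduce: drop elements whose leading term is divisible by another's, tail-reduce, and make monic.
Reduced Gröbner basis: {a + 4, b + 1}.

Since the basis is lex-ordered, b + 1 is univariate in b. Its roots are {-1}. Back-substituting each root into the other basis elements fixes the other coordinates.
  b = -1: the earlier basis element becomes a + 4 = 0, giving a = -4 — point (-4, -1).

{(-4, -1)}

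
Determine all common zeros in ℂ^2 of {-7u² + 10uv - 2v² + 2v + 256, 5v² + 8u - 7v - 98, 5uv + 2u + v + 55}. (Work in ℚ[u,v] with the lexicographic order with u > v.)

{(4, -3)}

Compute a lex Gröbner basis by Buchberger's algorithm.
f_1 = -7u² + 10uv - 2v² + 2v + 256, LT = u².
f_2 = 8u + 5v² - 7v - 98, LT = u.
f_3 = 5uv + 2u + v + 55, LT = uv.

S(f_1,f_2): lcm = u². S = -⅝uv² - 31/56uv + 49/4u + 2/7v² - 2/7v - 256/7.
  reduce S modulo (f_1, f_2, f_3):
  remainder 25/64v⁴ - 45/224v³ - 6949/448v² + 409/112v + 12711/112 ≠ 0; add h_4 = 25/64v⁴ - 45/224v³ - 6949/448v² + 409/112v + 12711/112 to the basis.

S(f_1,f_3): lcm = u²v. S = -⅖u² - 10/7uv² - ⅕uv - 11u + 2/7v³ - 2/7v² - 256/7v.
  reduce S modulo (f_1, f_2, f_3, h_4):
  remainder -9/392v³ + 23503/980v² - 125651/1960v - 400611/980 ≠ 0; add h_5 = -9/392v³ + 23503/980v² - 125651/1960v - 400611/980 to the basis.

S(f_2,f_3): lcm = uv. S = -⅖u + ⅝v³ - ⅞v² - 249/20v - 11.
  reduce S modulo (f_1, f_2, f_3, h_4, h_5):
  remainder 46961/72v² - 632863/360v - 668639/60 ≠ 0; add h_6 = 46961/72v² - 632863/360v - 668639/60 to the basis.

S(f_3,h_4): lcm = uv⁴. S = 32/35uv³ + 6949/175uv² - 1636/175uv - 50844/175u + ⅕v⁴ + 11v³.
  reduce S modulo (f_1, f_2, f_3, h_4, h_5, h_6):
  remainder -722949649/5870125v - 2168848947/5870125 ≠ 0; add h_7 = -722949649/5870125v - 2168848947/5870125 to the basis.

The other S-polynomials (S(f_1,h_4), S(f_2,h_4), S(f_1,h_5), S(f_2,h_5), S(f_3,h_5), S(h_4,h_5), S(f_1,h_6), S(f_2,h_6), S(f_3,h_6), S(h_4,h_6), S(h_5,h_6), S(f_1,h_7), S(f_2,h_7), S(f_3,h_7), S(h_4,h_7), S(h_5,h_7), S(h_6,h_7)) all reduce to 0 modulo the current basis, so we have a Gröbner basis.
Inter-reduce: drop elements whose leading term is divisible by another's, tail-reduce, and make monic.
Reduced Gröbner basis: {u - 4, v + 3}.

A lex Gröbner basis eliminates variables successively. Here v + 3 depends only on v, with roots {-3}; lifting each root through the earlier basis elements recovers the full solutions.
  v = -3: the earlier basis element becomes u - 4 = 0, giving u = 4 — point (4, -3).
Zero-dimensionality of the ideal guarantees finitely many solutions over ℂ.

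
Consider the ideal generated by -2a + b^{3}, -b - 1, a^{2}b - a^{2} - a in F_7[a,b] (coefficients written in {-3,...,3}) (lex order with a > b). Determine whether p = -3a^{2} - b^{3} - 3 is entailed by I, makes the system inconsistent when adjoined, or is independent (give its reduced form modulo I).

First compute the reduced Gröbner basis of I by Buchberger's algorithm.
f_1 = -2a + b^{3}, LT = a.
f_2 = -b - 1, LT = b.
f_3 = a^{2}b - a^{2} - a, LT = a^{2}b.

S(f_1,f_2): leading monomials are coprime, so the S-polynomial reduces to 0 (Buchberger's first criterion).
S(f_1,f_3): lcm = a^{2}b. S = a^{2} + 3ab^{4} + a.
  leading term a^{2}: subtract (3a)·f_1 from a^{2} + 3ab^{4} + a → 3ab^{4} - 3ab^{3} + a
  leading term ab^{4}: subtract (2b^{4})·f_1 from 3ab^{4} - 3ab^{3} + a → -3ab^{3} + a - 2b^{7}
  leading term ab^{3}: subtract (-2b^{3})·f_1 from -3ab^{3} + a - 2b^{7} → a - 2b^{7} + 2b^{6}
  leading term a: subtract (3)·f_1 from a - 2b^{7} + 2b^{6} → -2b^{7} + 2b^{6} - 3b^{3}
  leading term b^{7}: subtract (2b^{6})·f_2 from -2b^{7} + 2b^{6} - 3b^{3} → -3b^{6} - 3b^{3}
  leading term b^{6}: subtract (3b^{5})·f_2 from -3b^{6} - 3b^{3} → 3b^{5} - 3b^{3}
  leading term b^{5}: subtract (-3b^{4})·f_2 from 3b^{5} - 3b^{3} → -3b^{4} - 3b^{3}
  leading term b^{4}: subtract (3b^{3})·f_2 from -3b^{4} - 3b^{3} → 0
  remainder 0.

S(f_2,f_3): lcm = a^{2}b. S = 2a^{2} + a.
  leading term a^{2}: subtract (-a)·f_1 from 2a^{2} + a → ab^{3} + a
  leading term ab^{3}: subtract (3b^{3})·f_1 from ab^{3} + a → a - 3b^{6}
  leading term a: subtract (3)·f_1 from a - 3b^{6} → -3b^{6} - 3b^{3}
  leading term b^{6}: subtract (3b^{5})·f_2 from -3b^{6} - 3b^{3} → 3b^{5} - 3b^{3}
  leading term b^{5}: subtract (-3b^{4})·f_2 from 3b^{5} - 3b^{3} → -3b^{4} - 3b^{3}
  leading term b^{4}: subtract (3b^{3})·f_2 from -3b^{4} - 3b^{3} → 0
  remainder 0.

Every S-polynomial of the final basis reduces to 0, so we have a Gröbner basis.
Inter-reduce: drop elements whose leading term is divisible by another's, tail-reduce, and make monic.
Reduced Gröbner basis: {a - 3, b + 1}.
Label its elements g_1 = a - 3, g_2 = b + 1.

Reduce p = -3a^{2} - b^{3} - 3 modulo G:
  leading term a^{2}: subtract (-3a)·g_1 from -3a^{2} - b^{3} - 3 → -2a - b^{3} - 3
  leading term a: subtract (-2)·g_1 from -2a - b^{3} - 3 → -b^{3} - 2
  leading term b^{3}: subtract (-b^{2})·g_2 from -b^{3} - 2 → b^{2} - 2
  leading term b^{2}: subtract (b)·g_2 from b^{2} - 2 → -b - 2
  leading term b: subtract (-1)·g_2 from -b - 2 → -1
  leading term 1: no divisor's leading term divides it; move -1 to the remainder.
  normal form = -1.
The normal form is nonzero, so p ∉ I. Since p minus its normal form lies in I, I + (p) = I + (r) where r = -1; decide whether this ideal is the whole ring.
Here r = -1 is a nonzero constant, hence a unit: 1 ∈ I + (p), the Gröbner basis of I + (p) is {1}, and the enlarged system has no common solution — adjoining p is inconsistent.

Ideal membership is decidable via reduction modulo a Gröbner basis.

Adjoining -3a^{2} - b^{3} - 3 makes the ideal the whole ring: the system is inconsistent.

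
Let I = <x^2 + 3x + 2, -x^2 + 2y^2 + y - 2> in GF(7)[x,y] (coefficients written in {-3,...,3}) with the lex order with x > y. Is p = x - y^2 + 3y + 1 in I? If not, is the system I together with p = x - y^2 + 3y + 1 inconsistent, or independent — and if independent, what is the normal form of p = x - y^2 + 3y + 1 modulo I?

First compute the reduced Gröbner basis of I by Buchberger's algorithm.
f_1 = x^2 + 3x + 2, LT = x^2.
f_2 = -x^2 + 2y^2 + y - 2, LT = x^2.

S(f_1,f_2): lcm = x^2. S = 3x + 2y^2 + y.
  leading term x: no divisor's leading term divides it; move 3x to the remainder.
  leading term y^2: no divisor's leading term divides it; move 2y^2 to the remainder.
  leading term y: no divisor's leading term divides it; move y to the remainder.
  remainder 3x + 2y^2 + y ≠ 0; add h_3 = 3x + 2y^2 + y to the basis.

S(f_1,h_3): lcm = x^2. S = -3xy^2 + 2xy + 3x + 2.
  leading term xy^2: subtract (-y^2)·h_3 from -3xy^2 + 2xy + 3x + 2 → 2xy + 3x + 2y^4 + y^3 + 2
  leading term xy: subtract (3y)·h_3 from 2xy + 3x + 2y^4 + y^3 + 2 → 3x + 2y^4 + 2y^3 - 3y^2 + 2
  leading term x: subtract (1)·h_3 from 3x + 2y^4 + 2y^3 - 3y^2 + 2 → 2y^4 + 2y^3 + 2y^2 - y + 2
  leading term y^4: no divisor's leading term divides it; move 2y^4 to the remainder.
  leading term y^3: no divisor's leading term divides it; move 2y^3 to the remainder.
  leading term y^2: no divisor's leading term divides it; move 2y^2 to the remainder.
  leading term y: no divisor's leading term divides it; move -y to the remainder.
  leading term 1: no divisor's leading term divides it; move 2 to the remainder.
  remainder 2y^4 + 2y^3 + 2y^2 - y + 2 ≠ 0; add h_4 = 2y^4 + 2y^3 + 2y^2 - y + 2 to the basis.

The other S-polynomials (S(f_2,h_3), S(f_1,h_4), S(f_2,h_4), S(h_3,h_4)) all reduce to 0 modulo the current basis, so we have a Gröbner basis.
Inter-reduce: drop elements whose leading term is divisible by another's, tail-reduce, and make monic.
Reduced Gröbner basis: {x + 3y^2 - 2y, y^4 + y^3 + y^2 + 3y + 1}.
Label its elements g_1 = x + 3y^2 - 2y, g_2 = y^4 + y^3 + y^2 + 3y + 1.

Reduce p = x - y^2 + 3y + 1 modulo G:
  leading term x: subtract (1)·g_1 from x - y^2 + 3y + 1 → 3y^2 - 2y + 1
  leading term y^2: no divisor's leading term divides it; move 3y^2 to the remainder.
  leading term y: no divisor's leading term divides it; move -2y to the remainder.
  leading term 1: no divisor's leading term divides it; move 1 to the remainder.
  normal form = 3y^2 - 2y + 1.
The normal form is nonzero, so p ∉ I. Since p minus its normal form lies in I, I + (p) = I + (r) where r = 3y^2 - 2y + 1; decide whether this ideal is the whole ring.
Run Buchberger on G together with r (pairs among the g_i already reduce to 0 since G is a Gröbner basis):
g_1 = x + 3y^2 - 2y, LT = x.
g_2 = y^4 + y^3 + y^2 + 3y + 1, LT = y^4.
r = 3y^2 - 2y + 1, LT = y^2.

S(g_2,r): lcm = y^4. S = -3y^3 + 3y^2 + 3y + 1.
  leading term y^3: subtract (-y)·r from -3y^3 + 3y^2 + 3y + 1 → y^2 - 3y + 1
  leading term y^2: subtract (-2)·r from y^2 - 3y + 1 → 3
  leading term 1: no divisor's leading term divides it; move 3 to the remainder.
  remainder 3 ≠ 0; add m_4 = 3 to the basis.

The other S-polynomials (S(g_1,g_2), S(g_1,r), S(g_1,m_4), S(g_2,m_4), S(r,m_4)) all reduce to 0 modulo the current basis, so we have a Gröbner basis.
Inter-reduce: drop elements whose leading term is divisible by another's, tail-reduce, and make monic.
Reduced Gröbner basis: {1}.
The reduced Gröbner basis of I + (p) is {1}: the ideal is the whole ring, so the enlarged system has no common solution — adjoining p is inconsistent.

Ideal membership is decidable via reduction modulo a Gröbner basis.

Adjoining x - y^2 + 3y + 1 makes the ideal the whole ring: the system is inconsistent.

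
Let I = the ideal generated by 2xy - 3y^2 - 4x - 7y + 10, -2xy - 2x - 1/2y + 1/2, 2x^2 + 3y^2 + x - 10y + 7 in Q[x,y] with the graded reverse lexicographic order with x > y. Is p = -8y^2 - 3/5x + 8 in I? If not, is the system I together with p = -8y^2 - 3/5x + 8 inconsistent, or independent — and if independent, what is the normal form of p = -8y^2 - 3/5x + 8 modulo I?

-8y^2 - 3/5x + 8 lies in I (it reduces to 0).

First compute the reduced Gröbner basis of I by Buchberger's algorithm.
f_1 = 2xy - 3y^2 - 4x - 7y + 10, LT = xy.
f_2 = -2xy - 2x - 1/2y + 1/2, LT = xy.
f_3 = 2x^2 + 3y^2 + x - 10y + 7, LT = x^2.

S(f_1,f_2): lcm = xy. S = -3/2y^2 - 3x - 15/4y + 21/4.
  leading term y^2: no divisor's leading term divides it; move -3/2y^2 to the remainder.
  leading term x: no divisor's leading term divides it; move -3x to the remainder.
  leading term y: no divisor's leading term divides it; move -15/4y to the remainder.
  leading term 1: no divisor's leading term divides it; move 21/4 to the remainder.
  remainder -3/2y^2 - 3x - 15/4y + 21/4 ≠ 0; add h_4 = -3/2y^2 - 3x - 15/4y + 21/4 to the basis.

S(f_1,f_3): lcm = x^2y. S = -3/2xy^2 - 3/2y^3 - 2x^2 - 4xy + 5y^2 + 5x - 7/2y.
  leading term xy^2: subtract (-3/4y)·f_1 from -3/2xy^2 - 3/2y^3 - 2x^2 - 4xy + 5y^2 + 5x - 7/2y → -15/4y^3 - 2x^2 - 7xy - 1/4y^2 + 5x + 4y
  leading term y^3: subtract (5/2y)·h_4 from -15/4y^3 - 2x^2 - 7xy - 1/4y^2 + 5x + 4y → -2x^2 + 1/2xy + 73/8y^2 + 5x - 73/8y
  leading term x^2: subtract (-1)·f_3 from -2x^2 + 1/2xy + 73/8y^2 + 5x - 73/8y → 1/2xy + 97/8y^2 + 6x - 153/8y + 7
  leading term xy: subtract (1/4)·f_1 from 1/2xy + 97/8y^2 + 6x - 153/8y + 7 → 103/8y^2 + 7x - 139/8y + 9/2
  leading term y^2: subtract (-103/12)·h_4 from 103/8y^2 + 7x - 139/8y + 9/2 → -75/4x - 793/16y + 793/16
  leading term x: no divisor's leading term divides it; move -75/4x to the remainder.
  leading term y: no divisor's leading term divides it; move -793/16y to the remainder.
  leading term 1: no divisor's leading term divides it; move 793/16 to the remainder.
  remainder -75/4x - 793/16y + 793/16 ≠ 0; add h_5 = -75/4x - 793/16y + 793/16 to the basis.

S(f_2,f_3): lcm = x^2y. S = -3/2y^3 + x^2 - 1/4xy + 5y^2 - 1/4x - 7/2y.
  leading term y^3: subtract (y)·h_4 from -3/2y^3 + x^2 - 1/4xy + 5y^2 - 1/4x - 7/2y → x^2 + 11/4xy + 35/4y^2 - 1/4x - 35/4y
  leading term x^2: subtract (1/2)·f_3 from x^2 + 11/4xy + 35/4y^2 - 1/4x - 35/4y → 11/4xy + 29/4y^2 - 3/4x - 15/4y - 7/2
  leading term xy: subtract (11/8)·f_1 from 11/4xy + 29/4y^2 - 3/4x - 15/4y - 7/2 → 91/8y^2 + 19/4x + 47/8y - 69/4
  leading term y^2: subtract (-91/12)·h_4 from 91/8y^2 + 19/4x + 47/8y - 69/4 → -18x - 361/16y + 361/16
  leading term x: subtract (24/25)·h_5 from -18x - 361/16y + 361/16 → 10007/400y - 10007/400
  leading term y: no divisor's leading term divides it; move 10007/400y to the remainder.
  leading term 1: no divisor's leading term divides it; move -10007/400 to the remainder.
  remainder 10007/400y - 10007/400 ≠ 0; add h_6 = 10007/400y - 10007/400 to the basis.

The other S-polynomials (S(f_1,h_4), S(f_2,h_4), S(f_3,h_4), S(f_1,h_5), S(f_2,h_5), S(f_3,h_5), S(h_4,h_5), S(f_1,h_6), S(f_2,h_6), S(f_3,h_6), S(h_4,h_6), S(h_5,h_6)) all reduce to 0 modulo the current basis, so we have a Gröbner basis.
Inter-reduce: drop elements whose leading term is divisible by another's, tail-reduce, and make monic.
Reduced Gröbner basis: {x, y - 1}.
Label its elements g_1 = x, g_2 = y - 1.

Reduce p = -8y^2 - 3/5x + 8 modulo G:
  leading term y^2: subtract (-8y)·g_2 from -8y^2 - 3/5x + 8 → -3/5x - 8y + 8
  leading term x: subtract (-3/5)·g_1 from -3/5x - 8y + 8 → -8y + 8
  leading term y: subtract (-8)·g_2 from -8y + 8 → 0
  normal form = 0.
Since the normal form is 0, p ∈ I.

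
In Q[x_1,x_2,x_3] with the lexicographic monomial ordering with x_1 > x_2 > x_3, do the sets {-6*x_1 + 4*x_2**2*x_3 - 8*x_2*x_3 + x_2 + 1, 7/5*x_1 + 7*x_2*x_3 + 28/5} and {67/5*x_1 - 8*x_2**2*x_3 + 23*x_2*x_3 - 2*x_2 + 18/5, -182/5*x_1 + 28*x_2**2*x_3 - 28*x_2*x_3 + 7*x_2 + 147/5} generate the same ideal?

Equality of ideals is decidable: compute both reduced Gröbner bases (unique for the ordering) and check whether they agree.
Buchberger on the first generating set:
f_1 = -6*x_1 + 4*x_2**2*x_3 - 8*x_2*x_3 + x_2 + 1, LT = x_1.
f_2 = 7/5*x_1 + 7*x_2*x_3 + 28/5, LT = x_1.

S(f_1,f_2): lcm = x_1. S = -2/3*x_2**2*x_3 - 11/3*x_2*x_3 - 1/6*x_2 - 25/6.
  reduce S modulo (f_1, f_2):
  remainder -2/3*x_2**2*x_3 - 11/3*x_2*x_3 - 1/6*x_2 - 25/6 ≠ 0; add g_3 = -2/3*x_2**2*x_3 - 11/3*x_2*x_3 - 1/6*x_2 - 25/6 to the basis.

The other S-polynomials (S(f_1,g_3), S(f_2,g_3)) all reduce to 0 modulo the current basis, so we have a Gröbner basis.
Inter-reduce: drop elements whose leading term is divisible by another's, tail-reduce, and make monic.
Reduced Gröbner basis: {x_1 + 5*x_2*x_3 + 4, x_2**2*x_3 + 11/2*x_2*x_3 + 1/4*x_2 + 25/4}.

Buchberger on the second generating set:
h_1 = 67/5*x_1 - 8*x_2**2*x_3 + 23*x_2*x_3 - 2*x_2 + 18/5, LT = x_1.
h_2 = -182/5*x_1 + 28*x_2**2*x_3 - 28*x_2*x_3 + 7*x_2 + 147/5, LT = x_1.

S(h_1,h_2): lcm = x_1. S = 150/871*x_2**2*x_3 + 825/871*x_2*x_3 + 75/1742*x_2 + 1875/1742.
  reduce S modulo (h_1, h_2):
  remainder 150/871*x_2**2*x_3 + 825/871*x_2*x_3 + 75/1742*x_2 + 1875/1742 ≠ 0; add k_3 = 150/871*x_2**2*x_3 + 825/871*x_2*x_3 + 75/1742*x_2 + 1875/1742 to the basis.

The other S-polynomials (S(h_1,k_3), S(h_2,k_3)) all reduce to 0 modulo the current basis, so we have a Gröbner basis.
Inter-reduce: drop elements whose leading term is divisible by another's, tail-reduce, and make monic.
Reduced Gröbner basis: {x_1 + 5*x_2*x_3 + 4, x_2**2*x_3 + 11/2*x_2*x_3 + 1/4*x_2 + 25/4}.

These coincide, so the ideals are equal.

Yes, the ideals are equal.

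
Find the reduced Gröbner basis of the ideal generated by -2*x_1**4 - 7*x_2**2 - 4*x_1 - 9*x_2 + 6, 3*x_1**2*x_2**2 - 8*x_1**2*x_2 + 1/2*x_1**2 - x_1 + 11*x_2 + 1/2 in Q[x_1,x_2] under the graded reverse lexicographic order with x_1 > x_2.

G = {x_1**4 + 7/2*x_2**2 + 2*x_1 + 9/2*x_2 - 3, x_1**2*x_2**2 - 8/3*x_1**2*x_2 + 1/6*x_1**2 - 1/3*x_1 + 11/3*x_2 + 1/6, x_2**4 + 2/21*x_1**3 - 22/21*x_1**2*x_2 + 4/7*x_1*x_2**2 - 29/21*x_2**3 - 1/21*x_1**2 - 32/21*x_1*x_2 - 173/42*x_2**2 + 2/21*x_1 + 5/2*x_2 - 1/7}

The reduced Gröbner basis is the canonical form of the ideal for this ordering.

f_1 = -2*x_1**4 - 7*x_2**2 - 4*x_1 - 9*x_2 + 6, LT = x_1**4.
f_2 = 3*x_1**2*x_2**2 - 8*x_1**2*x_2 + 1/2*x_1**2 - x_1 + 11*x_2 + 1/2, LT = x_1**2*x_2**2.

S(f_1,f_2): lcm = x_1**4*x_2**2. S = 8/3*x_1**4*x_2 - 1/6*x_1**4 + 7/2*x_2**4 + 1/3*x_1**3 - 11/3*x_1**2*x_2 + 2*x_1*x_2**2 + 9/2*x_2**3 - 1/6*x_1**2 - 3*x_2**2.
  leading term x_1**4*x_2: subtract (-4/3*x_2)·f_1 from 8/3*x_1**4*x_2 - 1/6*x_1**4 + 7/2*x_2**4 + 1/3*x_1**3 - 11/3*x_1**2*x_2 + 2*x_1*x_2**2 + 9/2*x_2**3 - 1/6*x_1**2 - 3*x_2**2 → -1/6*x_1**4 + 7/2*x_2**4 + 1/3*x_1**3 - 11/3*x_1**2*x_2 + 2*x_1*x_2**2 - 29/6*x_2**3 - 1/6*x_1**2 - 16/3*x_1*x_2 - 15*x_2**2 + 8*x_2
  leading term x_1**4: subtract (1/12)·f_1 from -1/6*x_1**4 + 7/2*x_2**4 + 1/3*x_1**3 - 11/3*x_1**2*x_2 + 2*x_1*x_2**2 - 29/6*x_2**3 - 1/6*x_1**2 - 16/3*x_1*x_2 - 15*x_2**2 + 8*x_2 → 7/2*x_2**4 + 1/3*x_1**3 - 11/3*x_1**2*x_2 + 2*x_1*x_2**2 - 29/6*x_2**3 - 1/6*x_1**2 - 16/3*x_1*x_2 - 173/12*x_2**2 + 1/3*x_1 + 35/4*x_2 - 1/2
  leading term x_2**4: no divisor's leading term divides it; move 7/2*x_2**4 to the remainder.
  leading term x_1**3: no divisor's leading term divides it; move 1/3*x_1**3 to the remainder.
  leading term x_1**2*x_2: no divisor's leading term divides it; move -11/3*x_1**2*x_2 to the remainder.
  leading term x_1*x_2**2: no divisor's leading term divides it; move 2*x_1*x_2**2 to the remainder.
  leading term x_2**3: no divisor's leading term divides it; move -29/6*x_2**3 to the remainder.
  leading term x_1**2: no divisor's leading term divides it; move -1/6*x_1**2 to the remainder.
  leading term x_1*x_2: no divisor's leading term divides it; move -16/3*x_1*x_2 to the remainder.
  leading term x_2**2: no divisor's leading term divides it; move -173/12*x_2**2 to the remainder.
  leading term x_1: no divisor's leading term divides it; move 1/3*x_1 to the remainder.
  leading term x_2: no divisor's leading term divides it; move 35/4*x_2 to the remainder.
  leading term 1: no divisor's leading term divides it; move -1/2 to the remainder.
  remainder 7/2*x_2**4 + 1/3*x_1**3 - 11/3*x_1**2*x_2 + 2*x_1*x_2**2 - 29/6*x_2**3 - 1/6*x_1**2 - 16/3*x_1*x_2 - 173/12*x_2**2 + 1/3*x_1 + 35/4*x_2 - 1/2 ≠ 0; add g_3 = 7/2*x_2**4 + 1/3*x_1**3 - 11/3*x_1**2*x_2 + 2*x_1*x_2**2 - 29/6*x_2**3 - 1/6*x_1**2 - 16/3*x_1*x_2 - 173/12*x_2**2 + 1/3*x_1 + 35/4*x_2 - 1/2 to the basis.

The other S-polynomials (S(f_1,g_3), S(f_2,g_3)) all reduce to 0 modulo the current basis, so we have a Gröbner basis.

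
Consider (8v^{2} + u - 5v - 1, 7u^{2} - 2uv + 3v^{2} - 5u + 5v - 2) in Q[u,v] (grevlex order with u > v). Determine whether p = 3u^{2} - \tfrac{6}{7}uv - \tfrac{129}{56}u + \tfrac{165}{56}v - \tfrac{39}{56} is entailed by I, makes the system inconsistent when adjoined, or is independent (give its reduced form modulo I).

First compute the reduced Gröbner basis of I by Buchberger's algorithm.
f_1 = 8v^{2} + u - 5v - 1, LT = v^{2}.
f_2 = 7u^{2} - 2uv + 3v^{2} - 5u + 5v - 2, LT = u^{2}.

S(f_1,f_2): leading monomials are coprime, so the S-polynomial reduces to 0 (Buchberger's first criterion).
Every S-polynomial of the final basis reduces to 0, so we have a Gröbner basis.
Inter-reduce: drop elements whose leading term is divisible by another's, tail-reduce, and make monic.
Reduced Gröbner basis: {u^{2} - \tfrac{2}{7}uv - \tfrac{43}{56}u + \tfrac{55}{56}v - \tfrac{13}{56}, v^{2} + \tfrac{1}{8}u - \tfrac{5}{8}v - \tfrac{1}{8}}.
Label its elements g_1 = u^{2} - \tfrac{2}{7}uv - \tfrac{43}{56}u + \tfrac{55}{56}v - \tfrac{13}{56}, g_2 = v^{2} + \tfrac{1}{8}u - \tfrac{5}{8}v - \tfrac{1}{8}.

Reduce p = 3u^{2} - \tfrac{6}{7}uv - \tfrac{129}{56}u + \tfrac{165}{56}v - \tfrac{39}{56} modulo G:
  leading term u^{2}: subtract (3)·g_1 from 3u^{2} - \tfrac{6}{7}uv - \tfrac{129}{56}u + \tfrac{165}{56}v - \tfrac{39}{56} → 0
  normal form = 0.
Since the normal form is 0, p ∈ I.

3u^{2} - \tfrac{6}{7}uv - \tfrac{129}{56}u + \tfrac{165}{56}v - \tfrac{39}{56} lies in I (it reduces to 0).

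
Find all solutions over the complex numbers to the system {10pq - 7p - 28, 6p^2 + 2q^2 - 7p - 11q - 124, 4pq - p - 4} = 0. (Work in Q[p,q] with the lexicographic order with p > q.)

{(-4, 0)}

Compute a lex Gröbner basis by Buchberger's algorithm.
f_1 = 10pq - 7p - 28, LT = pq.
f_2 = 6p^2 - 7p + 2q^2 - 11q - 124, LT = p^2.
f_3 = 4pq - p - 4, LT = pq.

S(f_1,f_2): lcm = p^2q. S = -7/10p^2 + 7/6pq - 14/5p - 1/3q^3 + 11/6q^2 + 62/3q.
  leading term p^2: subtract (-7/60)·f_2 from -7/10p^2 + 7/6pq - 14/5p - 1/3q^3 + 11/6q^2 + 62/3q → 7/6pq - 217/60p - 1/3q^3 + 31/15q^2 + 1163/60q - 217/15
  leading term pq: subtract (7/60)·f_1 from 7/6pq - 217/60p - 1/3q^3 + 31/15q^2 + 1163/60q - 217/15 → -14/5p - 1/3q^3 + 31/15q^2 + 1163/60q - 56/5
  leading term p: no divisor's leading term divides it; move -14/5p to the remainder.
  leading term q^3: no divisor's leading term divides it; move -1/3q^3 to the remainder.
  leading term q^2: no divisor's leading term divides it; move 31/15q^2 to the remainder.
  leading term q: no divisor's leading term divides it; move 1163/60q to the remainder.
  leading term 1: no divisor's leading term divides it; move -56/5 to the remainder.
  remainder -14/5p - 1/3q^3 + 31/15q^2 + 1163/60q - 56/5 ≠ 0; add h_4 = -14/5p - 1/3q^3 + 31/15q^2 + 1163/60q - 56/5 to the basis.

S(f_1,f_3): lcm = pq. S = -9/20p - 9/5.
  leading term p: subtract (9/56)·h_4 from -9/20p - 9/5 → 3/56q^3 - 93/280q^2 - 3489/1120q
  leading term q^3: no divisor's leading term divides it; move 3/56q^3 to the remainder.
  leading term q^2: no divisor's leading term divides it; move -93/280q^2 to the remainder.
  leading term q: no divisor's leading term divides it; move -3489/1120q to the remainder.
  remainder 3/56q^3 - 93/280q^2 - 3489/1120q ≠ 0; add h_5 = 3/56q^3 - 93/280q^2 - 3489/1120q to the basis.

S(f_2,f_3): lcm = p^2q. S = 1/4p^2 - 7/6pq + p + 1/3q^3 - 11/6q^2 - 62/3q.
  leading term p^2: subtract (1/24)·f_2 from 1/4p^2 - 7/6pq + p + 1/3q^3 - 11/6q^2 - 62/3q → -7/6pq + 31/24p + 1/3q^3 - 23/12q^2 - 485/24q + 31/6
  leading term pq: subtract (-7/60)·f_1 from -7/6pq + 31/24p + 1/3q^3 - 23/12q^2 - 485/24q + 31/6 → 19/40p + 1/3q^3 - 23/12q^2 - 485/24q + 19/10
  leading term p: subtract (-19/112)·h_4 from 19/40p + 1/3q^3 - 23/12q^2 - 485/24q + 19/10 → 31/112q^3 - 877/560q^2 - 37901/2240q
  leading term q^3: subtract (31/6)·h_5 from 31/112q^3 - 877/560q^2 - 37901/2240q → 3/20q^2 - 33/40q
  leading term q^2: no divisor's leading term divides it; move 3/20q^2 to the remainder.
  leading term q: no divisor's leading term divides it; move -33/40q to the remainder.
  remainder 3/20q^2 - 33/40q ≠ 0; add h_6 = 3/20q^2 - 33/40q to the basis.

S(f_1,h_4): lcm = pq. S = -7/10p - 5/42q^4 + 31/42q^3 + 1163/168q^2 - 4q - 14/5.
  leading term p: subtract (1/4)·h_4 from -7/10p - 5/42q^4 + 31/42q^3 + 1163/168q^2 - 4q - 14/5 → -5/42q^4 + 23/28q^3 + 5381/840q^2 - 2123/240q
  leading term q^4: subtract (-20/9q)·h_5 from -5/42q^4 + 23/28q^3 + 5381/840q^2 - 2123/240q → 1/12q^3 - 31/60q^2 - 2123/240q
  leading term q^3: subtract (14/9)·h_5 from 1/12q^3 - 31/60q^2 - 2123/240q → -4q
  leading term q: no divisor's leading term divides it; move -4q to the remainder.
  remainder -4q ≠ 0; add h_7 = -4q to the basis.

The other S-polynomials (S(f_2,h_4), S(f_3,h_4), S(f_1,h_5), S(f_2,h_5), S(f_3,h_5), S(h_4,h_5), S(f_1,h_6), S(f_2,h_6), S(f_3,h_6), S(h_4,h_6), S(h_5,h_6), S(f_1,h_7), S(f_2,h_7), S(f_3,h_7), S(h_4,h_7), S(h_5,h_7), S(h_6,h_7)) all reduce to 0 modulo the current basis, so we have a Gröbner basis.
Inter-reduce: drop elements whose leading term is divisible by another's, tail-reduce, and make monic.
Reduced Gröbner basis: {p + 4, q}.

Since the basis is lex-ordered, q is univariate in q. Its roots are {0}. Back-substituting each root into the other basis elements fixes the other coordinates.
  q = 0: the earlier basis element becomes p + 4 = 0, giving p = -4 — point (-4, 0).
Substituting each solution back into the original system confirms all equations vanish.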